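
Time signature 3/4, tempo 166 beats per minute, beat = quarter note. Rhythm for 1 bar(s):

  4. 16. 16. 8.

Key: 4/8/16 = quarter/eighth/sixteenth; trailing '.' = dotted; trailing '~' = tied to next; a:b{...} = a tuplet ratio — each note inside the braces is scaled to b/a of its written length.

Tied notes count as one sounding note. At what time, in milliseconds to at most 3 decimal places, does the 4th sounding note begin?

note 4 onset = 9/4b = 813.253ms

1. 0.0ms @ 0 + 542.169ms (3/2)
2. 542.169ms @ 3/2 + 135.542ms (3/8)
3. 677.711ms @ 15/8 + 135.542ms (3/8)
4. 813.253ms @ 9/4 + 271.084ms (3/4)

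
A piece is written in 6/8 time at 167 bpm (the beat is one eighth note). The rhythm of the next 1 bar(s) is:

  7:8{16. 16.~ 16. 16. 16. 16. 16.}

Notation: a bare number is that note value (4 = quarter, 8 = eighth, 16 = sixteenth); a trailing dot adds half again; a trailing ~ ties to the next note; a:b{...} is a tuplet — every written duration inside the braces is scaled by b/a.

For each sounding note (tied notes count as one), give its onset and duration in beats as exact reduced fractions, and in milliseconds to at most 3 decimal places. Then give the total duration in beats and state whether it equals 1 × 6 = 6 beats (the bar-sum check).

1) 0.0ms=0b +307.956ms=6/7b
2) 307.956ms=6/7b +615.911ms=12/7b
3) 923.867ms=18/7b +307.956ms=6/7b
4) 1231.822ms=24/7b +307.956ms=6/7b
5) 1539.778ms=30/7b +307.956ms=6/7b
6) 1847.733ms=36/7b +307.956ms=6/7b
Σ=6b of 6 (167bpm 6/8) — PASS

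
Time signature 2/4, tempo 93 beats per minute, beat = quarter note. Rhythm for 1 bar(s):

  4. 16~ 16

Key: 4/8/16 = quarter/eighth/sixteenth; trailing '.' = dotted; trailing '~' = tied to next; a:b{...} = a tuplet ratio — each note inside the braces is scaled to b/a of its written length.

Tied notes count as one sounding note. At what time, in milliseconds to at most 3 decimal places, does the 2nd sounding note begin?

1. 0.0ms @ 0 + 967.742ms (3/2)
2. 967.742ms @ 3/2 + 322.581ms (1/2)

note 2 onset = 3/2b = 967.742ms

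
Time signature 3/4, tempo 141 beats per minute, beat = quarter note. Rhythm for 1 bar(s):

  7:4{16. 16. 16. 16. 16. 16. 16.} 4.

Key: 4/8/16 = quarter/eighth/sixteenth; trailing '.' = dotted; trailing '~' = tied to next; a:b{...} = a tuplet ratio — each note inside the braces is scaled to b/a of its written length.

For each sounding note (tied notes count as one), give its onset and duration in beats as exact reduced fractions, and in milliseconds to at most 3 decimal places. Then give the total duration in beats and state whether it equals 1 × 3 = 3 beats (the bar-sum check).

1) 0.0ms=0b +91.185ms=3/14b
2) 91.185ms=3/14b +91.185ms=3/14b
3) 182.371ms=3/7b +91.185ms=3/14b
4) 273.556ms=9/14b +91.185ms=3/14b
5) 364.742ms=6/7b +91.185ms=3/14b
6) 455.927ms=15/14b +91.185ms=3/14b
7) 547.112ms=9/7b +91.185ms=3/14b
8) 638.298ms=3/2b +638.298ms=3/2b
Σ=3b of 3 (141bpm 3/4) — PASS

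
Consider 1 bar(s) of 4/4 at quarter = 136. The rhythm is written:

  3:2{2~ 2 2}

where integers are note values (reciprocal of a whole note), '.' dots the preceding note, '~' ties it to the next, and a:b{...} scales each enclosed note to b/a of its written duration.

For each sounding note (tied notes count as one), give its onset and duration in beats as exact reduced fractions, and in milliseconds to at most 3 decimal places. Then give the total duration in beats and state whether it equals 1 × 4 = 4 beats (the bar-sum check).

1) 0.0ms=0b +1176.471ms=8/3b
2) 1176.471ms=8/3b +588.235ms=4/3b
Σ=4b of 4 (136bpm 4/4) — PASS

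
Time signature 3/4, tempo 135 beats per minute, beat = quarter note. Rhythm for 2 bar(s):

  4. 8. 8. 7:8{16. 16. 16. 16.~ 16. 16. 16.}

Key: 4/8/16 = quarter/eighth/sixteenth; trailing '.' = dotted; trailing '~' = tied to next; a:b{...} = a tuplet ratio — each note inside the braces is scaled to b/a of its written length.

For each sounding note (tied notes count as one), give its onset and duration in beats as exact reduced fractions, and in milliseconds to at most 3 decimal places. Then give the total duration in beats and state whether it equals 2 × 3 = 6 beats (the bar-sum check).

1) 0.0ms=0b +666.667ms=3/2b
2) 666.667ms=3/2b +333.333ms=3/4b
3) 1000.0ms=9/4b +333.333ms=3/4b
4) 1333.333ms=3b +190.476ms=3/7b
5) 1523.81ms=24/7b +190.476ms=3/7b
6) 1714.286ms=27/7b +190.476ms=3/7b
7) 1904.762ms=30/7b +380.952ms=6/7b
8) 2285.714ms=36/7b +190.476ms=3/7b
9) 2476.19ms=39/7b +190.476ms=3/7b
Σ=6b of 6 (135bpm 3/4) — PASS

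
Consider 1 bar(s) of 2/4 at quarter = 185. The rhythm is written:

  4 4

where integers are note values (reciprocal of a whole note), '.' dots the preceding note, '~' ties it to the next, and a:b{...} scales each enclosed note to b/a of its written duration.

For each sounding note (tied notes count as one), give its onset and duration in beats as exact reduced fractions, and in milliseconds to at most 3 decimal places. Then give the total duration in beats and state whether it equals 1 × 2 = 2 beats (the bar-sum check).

1) 0.0ms=0b +324.324ms=1b
2) 324.324ms=1b +324.324ms=1b
Σ=2b of 2 (185bpm 2/4) — PASS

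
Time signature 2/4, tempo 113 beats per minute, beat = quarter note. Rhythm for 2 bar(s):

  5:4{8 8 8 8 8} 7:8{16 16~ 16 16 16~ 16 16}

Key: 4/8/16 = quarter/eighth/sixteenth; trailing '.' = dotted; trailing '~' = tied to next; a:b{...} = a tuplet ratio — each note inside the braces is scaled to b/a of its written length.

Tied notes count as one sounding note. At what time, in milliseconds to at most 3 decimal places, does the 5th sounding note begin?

1. 0.0ms @ 0 + 212.389ms (2/5)
2. 212.389ms @ 2/5 + 212.389ms (2/5)
3. 424.779ms @ 4/5 + 212.389ms (2/5)
4. 637.168ms @ 6/5 + 212.389ms (2/5)
5. 849.558ms @ 8/5 + 212.389ms (2/5)
6. 1061.947ms @ 2 + 151.707ms (2/7)
7. 1213.654ms @ 16/7 + 303.413ms (4/7)
8. 1517.067ms @ 20/7 + 151.707ms (2/7)
9. 1668.774ms @ 22/7 + 303.413ms (4/7)
10. 1972.187ms @ 26/7 + 151.707ms (2/7)

note 5 onset = 8/5b = 849.558ms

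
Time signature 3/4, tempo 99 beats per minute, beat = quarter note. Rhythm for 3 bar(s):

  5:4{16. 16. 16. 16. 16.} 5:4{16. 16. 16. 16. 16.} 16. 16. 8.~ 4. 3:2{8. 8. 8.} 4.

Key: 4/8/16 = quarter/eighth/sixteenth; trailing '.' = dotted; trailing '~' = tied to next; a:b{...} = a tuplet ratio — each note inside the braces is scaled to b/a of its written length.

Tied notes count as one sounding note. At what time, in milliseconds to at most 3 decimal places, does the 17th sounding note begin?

1. 0.0ms @ 0 + 181.818ms (3/10)
2. 181.818ms @ 3/10 + 181.818ms (3/10)
3. 363.636ms @ 3/5 + 181.818ms (3/10)
4. 545.455ms @ 9/10 + 181.818ms (3/10)
5. 727.273ms @ 6/5 + 181.818ms (3/10)
6. 909.091ms @ 3/2 + 181.818ms (3/10)
7. 1090.909ms @ 9/5 + 181.818ms (3/10)
8. 1272.727ms @ 21/10 + 181.818ms (3/10)
9. 1454.545ms @ 12/5 + 181.818ms (3/10)
10. 1636.364ms @ 27/10 + 181.818ms (3/10)
11. 1818.182ms @ 3 + 227.273ms (3/8)
12. 2045.455ms @ 27/8 + 227.273ms (3/8)
13. 2272.727ms @ 15/4 + 1363.636ms (9/4)
14. 3636.364ms @ 6 + 303.03ms (1/2)
15. 3939.394ms @ 13/2 + 303.03ms (1/2)
16. 4242.424ms @ 7 + 303.03ms (1/2)
17. 4545.455ms @ 15/2 + 909.091ms (3/2)

note 17 onset = 15/2b = 4545.455ms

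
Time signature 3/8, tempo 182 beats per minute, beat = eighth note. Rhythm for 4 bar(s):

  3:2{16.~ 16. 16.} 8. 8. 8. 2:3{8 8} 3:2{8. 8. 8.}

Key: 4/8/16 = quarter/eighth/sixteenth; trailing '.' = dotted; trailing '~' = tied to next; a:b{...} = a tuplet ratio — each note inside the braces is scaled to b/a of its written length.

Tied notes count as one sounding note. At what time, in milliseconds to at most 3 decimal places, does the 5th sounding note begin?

1. 0.0ms @ 0 + 329.67ms (1)
2. 329.67ms @ 1 + 164.835ms (1/2)
3. 494.505ms @ 3/2 + 494.505ms (3/2)
4. 989.011ms @ 3 + 494.505ms (3/2)
5. 1483.516ms @ 9/2 + 494.505ms (3/2)
6. 1978.022ms @ 6 + 494.505ms (3/2)
7. 2472.527ms @ 15/2 + 494.505ms (3/2)
8. 2967.033ms @ 9 + 329.67ms (1)
9. 3296.703ms @ 10 + 329.67ms (1)
10. 3626.374ms @ 11 + 329.67ms (1)

note 5 onset = 9/2b = 1483.516ms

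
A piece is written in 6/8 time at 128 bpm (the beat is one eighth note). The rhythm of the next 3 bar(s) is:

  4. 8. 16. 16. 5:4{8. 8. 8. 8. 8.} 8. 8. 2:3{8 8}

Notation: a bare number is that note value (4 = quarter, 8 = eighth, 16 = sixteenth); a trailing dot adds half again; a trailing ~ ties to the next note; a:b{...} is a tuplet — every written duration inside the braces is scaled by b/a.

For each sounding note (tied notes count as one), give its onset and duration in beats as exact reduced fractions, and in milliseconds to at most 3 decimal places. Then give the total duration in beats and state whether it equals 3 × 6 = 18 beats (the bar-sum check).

1) 0.0ms=0b +1406.25ms=3b
2) 1406.25ms=3b +703.125ms=3/2b
3) 2109.375ms=9/2b +351.562ms=3/4b
4) 2460.938ms=21/4b +351.562ms=3/4b
5) 2812.5ms=6b +562.5ms=6/5b
6) 3375.0ms=36/5b +562.5ms=6/5b
7) 3937.5ms=42/5b +562.5ms=6/5b
8) 4500.0ms=48/5b +562.5ms=6/5b
9) 5062.5ms=54/5b +562.5ms=6/5b
10) 5625.0ms=12b +703.125ms=3/2b
11) 6328.125ms=27/2b +703.125ms=3/2b
12) 7031.25ms=15b +703.125ms=3/2b
13) 7734.375ms=33/2b +703.125ms=3/2b
Σ=18b of 18 (128bpm 6/8) — PASS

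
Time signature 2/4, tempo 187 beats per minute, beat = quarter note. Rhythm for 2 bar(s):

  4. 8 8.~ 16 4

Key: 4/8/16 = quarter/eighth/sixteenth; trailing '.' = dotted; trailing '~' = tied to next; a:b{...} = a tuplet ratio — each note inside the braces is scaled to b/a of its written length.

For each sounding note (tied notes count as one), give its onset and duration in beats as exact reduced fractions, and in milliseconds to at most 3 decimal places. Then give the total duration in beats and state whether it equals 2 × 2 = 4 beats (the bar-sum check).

1) 0.0ms=0b +481.283ms=3/2b
2) 481.283ms=3/2b +160.428ms=1/2b
3) 641.711ms=2b +320.856ms=1b
4) 962.567ms=3b +320.856ms=1b
Σ=4b of 4 (187bpm 2/4) — PASS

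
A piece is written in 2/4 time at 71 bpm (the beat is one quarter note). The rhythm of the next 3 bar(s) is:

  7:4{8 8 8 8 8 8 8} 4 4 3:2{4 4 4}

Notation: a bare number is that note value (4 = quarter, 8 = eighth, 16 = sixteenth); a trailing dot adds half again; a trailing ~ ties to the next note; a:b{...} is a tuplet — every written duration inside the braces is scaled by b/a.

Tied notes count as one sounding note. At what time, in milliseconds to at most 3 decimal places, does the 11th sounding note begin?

note 11 onset = 14/3b = 3943.662ms

1. 0.0ms @ 0 + 241.449ms (2/7)
2. 241.449ms @ 2/7 + 241.449ms (2/7)
3. 482.897ms @ 4/7 + 241.449ms (2/7)
4. 724.346ms @ 6/7 + 241.449ms (2/7)
5. 965.795ms @ 8/7 + 241.449ms (2/7)
6. 1207.243ms @ 10/7 + 241.449ms (2/7)
7. 1448.692ms @ 12/7 + 241.449ms (2/7)
8. 1690.141ms @ 2 + 845.07ms (1)
9. 2535.211ms @ 3 + 845.07ms (1)
10. 3380.282ms @ 4 + 563.38ms (2/3)
11. 3943.662ms @ 14/3 + 563.38ms (2/3)
12. 4507.042ms @ 16/3 + 563.38ms (2/3)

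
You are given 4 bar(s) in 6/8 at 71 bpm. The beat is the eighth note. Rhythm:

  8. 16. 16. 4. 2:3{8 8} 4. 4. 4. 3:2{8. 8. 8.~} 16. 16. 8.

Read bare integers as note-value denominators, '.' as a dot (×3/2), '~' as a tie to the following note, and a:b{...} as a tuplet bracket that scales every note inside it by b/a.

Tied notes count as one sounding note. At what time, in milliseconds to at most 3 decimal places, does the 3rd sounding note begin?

1. 0.0ms @ 0 + 1267.606ms (3/2)
2. 1267.606ms @ 3/2 + 633.803ms (3/4)
3. 1901.408ms @ 9/4 + 633.803ms (3/4)
4. 2535.211ms @ 3 + 2535.211ms (3)
5. 5070.423ms @ 6 + 1267.606ms (3/2)
6. 6338.028ms @ 15/2 + 1267.606ms (3/2)
7. 7605.634ms @ 9 + 2535.211ms (3)
8. 10140.845ms @ 12 + 2535.211ms (3)
9. 12676.056ms @ 15 + 2535.211ms (3)
10. 15211.268ms @ 18 + 845.07ms (1)
11. 16056.338ms @ 19 + 845.07ms (1)
12. 16901.408ms @ 20 + 1478.873ms (7/4)
13. 18380.282ms @ 87/4 + 633.803ms (3/4)
14. 19014.085ms @ 45/2 + 1267.606ms (3/2)

note 3 onset = 9/4b = 1901.408ms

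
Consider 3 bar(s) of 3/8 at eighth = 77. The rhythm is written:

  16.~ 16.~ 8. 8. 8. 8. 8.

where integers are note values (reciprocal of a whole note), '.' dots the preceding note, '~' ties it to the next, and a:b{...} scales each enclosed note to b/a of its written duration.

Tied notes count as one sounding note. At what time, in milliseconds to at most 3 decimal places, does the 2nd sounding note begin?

1. 0.0ms @ 0 + 2337.662ms (3)
2. 2337.662ms @ 3 + 1168.831ms (3/2)
3. 3506.494ms @ 9/2 + 1168.831ms (3/2)
4. 4675.325ms @ 6 + 1168.831ms (3/2)
5. 5844.156ms @ 15/2 + 1168.831ms (3/2)

note 2 onset = 3b = 2337.662ms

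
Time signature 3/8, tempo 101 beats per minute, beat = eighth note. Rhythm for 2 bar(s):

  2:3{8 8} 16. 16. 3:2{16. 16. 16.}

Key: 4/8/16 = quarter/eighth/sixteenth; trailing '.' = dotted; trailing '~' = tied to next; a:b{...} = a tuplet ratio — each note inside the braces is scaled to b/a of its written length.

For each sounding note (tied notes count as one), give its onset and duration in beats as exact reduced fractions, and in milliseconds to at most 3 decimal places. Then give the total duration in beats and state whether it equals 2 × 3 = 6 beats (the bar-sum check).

1) 0.0ms=0b +891.089ms=3/2b
2) 891.089ms=3/2b +891.089ms=3/2b
3) 1782.178ms=3b +445.545ms=3/4b
4) 2227.723ms=15/4b +445.545ms=3/4b
5) 2673.267ms=9/2b +297.03ms=1/2b
6) 2970.297ms=5b +297.03ms=1/2b
7) 3267.327ms=11/2b +297.03ms=1/2b
Σ=6b of 6 (101bpm 3/8) — PASS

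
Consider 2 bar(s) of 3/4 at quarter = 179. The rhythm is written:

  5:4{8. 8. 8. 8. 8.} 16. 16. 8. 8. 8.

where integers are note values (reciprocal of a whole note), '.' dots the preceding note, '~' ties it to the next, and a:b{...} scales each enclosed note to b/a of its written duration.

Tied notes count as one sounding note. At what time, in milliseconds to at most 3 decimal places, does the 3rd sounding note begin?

note 3 onset = 6/5b = 402.235ms

1. 0.0ms @ 0 + 201.117ms (3/5)
2. 201.117ms @ 3/5 + 201.117ms (3/5)
3. 402.235ms @ 6/5 + 201.117ms (3/5)
4. 603.352ms @ 9/5 + 201.117ms (3/5)
5. 804.469ms @ 12/5 + 201.117ms (3/5)
6. 1005.587ms @ 3 + 125.698ms (3/8)
7. 1131.285ms @ 27/8 + 125.698ms (3/8)
8. 1256.983ms @ 15/4 + 251.397ms (3/4)
9. 1508.38ms @ 9/2 + 251.397ms (3/4)
10. 1759.777ms @ 21/4 + 251.397ms (3/4)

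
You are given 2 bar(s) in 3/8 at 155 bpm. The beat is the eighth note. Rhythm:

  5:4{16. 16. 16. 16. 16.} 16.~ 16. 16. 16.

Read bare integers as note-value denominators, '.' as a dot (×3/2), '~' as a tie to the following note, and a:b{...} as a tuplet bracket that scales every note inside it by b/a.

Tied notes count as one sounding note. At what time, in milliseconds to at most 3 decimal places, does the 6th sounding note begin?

1. 0.0ms @ 0 + 232.258ms (3/5)
2. 232.258ms @ 3/5 + 232.258ms (3/5)
3. 464.516ms @ 6/5 + 232.258ms (3/5)
4. 696.774ms @ 9/5 + 232.258ms (3/5)
5. 929.032ms @ 12/5 + 232.258ms (3/5)
6. 1161.29ms @ 3 + 580.645ms (3/2)
7. 1741.935ms @ 9/2 + 290.323ms (3/4)
8. 2032.258ms @ 21/4 + 290.323ms (3/4)

note 6 onset = 3b = 1161.29ms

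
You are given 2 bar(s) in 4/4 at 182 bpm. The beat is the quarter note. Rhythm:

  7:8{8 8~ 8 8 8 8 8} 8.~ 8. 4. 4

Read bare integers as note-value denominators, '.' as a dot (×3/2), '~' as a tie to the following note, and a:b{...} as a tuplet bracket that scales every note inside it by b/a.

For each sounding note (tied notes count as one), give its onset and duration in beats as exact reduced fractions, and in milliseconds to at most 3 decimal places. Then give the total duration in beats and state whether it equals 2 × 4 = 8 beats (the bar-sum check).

1) 0.0ms=0b +188.383ms=4/7b
2) 188.383ms=4/7b +376.766ms=8/7b
3) 565.149ms=12/7b +188.383ms=4/7b
4) 753.532ms=16/7b +188.383ms=4/7b
5) 941.915ms=20/7b +188.383ms=4/7b
6) 1130.298ms=24/7b +188.383ms=4/7b
7) 1318.681ms=4b +494.505ms=3/2b
8) 1813.187ms=11/2b +494.505ms=3/2b
9) 2307.692ms=7b +329.67ms=1b
Σ=8b of 8 (182bpm 4/4) — PASS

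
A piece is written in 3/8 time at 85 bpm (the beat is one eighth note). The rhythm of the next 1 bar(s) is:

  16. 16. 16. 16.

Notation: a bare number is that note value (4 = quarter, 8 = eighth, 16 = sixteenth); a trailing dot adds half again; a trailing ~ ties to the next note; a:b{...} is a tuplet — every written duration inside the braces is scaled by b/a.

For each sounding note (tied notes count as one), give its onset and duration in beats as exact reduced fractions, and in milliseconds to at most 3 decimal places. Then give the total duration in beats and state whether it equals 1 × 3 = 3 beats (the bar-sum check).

1) 0.0ms=0b +529.412ms=3/4b
2) 529.412ms=3/4b +529.412ms=3/4b
3) 1058.824ms=3/2b +529.412ms=3/4b
4) 1588.235ms=9/4b +529.412ms=3/4b
Σ=3b of 3 (85bpm 3/8) — PASS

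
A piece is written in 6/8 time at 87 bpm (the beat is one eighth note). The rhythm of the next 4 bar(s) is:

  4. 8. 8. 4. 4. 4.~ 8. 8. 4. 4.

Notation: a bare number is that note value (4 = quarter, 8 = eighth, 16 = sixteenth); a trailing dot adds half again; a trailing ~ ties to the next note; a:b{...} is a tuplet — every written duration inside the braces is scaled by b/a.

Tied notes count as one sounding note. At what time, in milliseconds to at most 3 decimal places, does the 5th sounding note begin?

note 5 onset = 9b = 6206.897ms

1. 0.0ms @ 0 + 2068.966ms (3)
2. 2068.966ms @ 3 + 1034.483ms (3/2)
3. 3103.448ms @ 9/2 + 1034.483ms (3/2)
4. 4137.931ms @ 6 + 2068.966ms (3)
5. 6206.897ms @ 9 + 2068.966ms (3)
6. 8275.862ms @ 12 + 3103.448ms (9/2)
7. 11379.31ms @ 33/2 + 1034.483ms (3/2)
8. 12413.793ms @ 18 + 2068.966ms (3)
9. 14482.759ms @ 21 + 2068.966ms (3)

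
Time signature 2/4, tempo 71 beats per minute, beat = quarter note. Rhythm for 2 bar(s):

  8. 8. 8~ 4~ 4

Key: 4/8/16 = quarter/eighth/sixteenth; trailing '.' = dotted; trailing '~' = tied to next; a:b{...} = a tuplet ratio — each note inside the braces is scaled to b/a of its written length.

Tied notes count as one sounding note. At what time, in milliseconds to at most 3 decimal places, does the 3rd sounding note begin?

note 3 onset = 3/2b = 1267.606ms

1. 0.0ms @ 0 + 633.803ms (3/4)
2. 633.803ms @ 3/4 + 633.803ms (3/4)
3. 1267.606ms @ 3/2 + 2112.676ms (5/2)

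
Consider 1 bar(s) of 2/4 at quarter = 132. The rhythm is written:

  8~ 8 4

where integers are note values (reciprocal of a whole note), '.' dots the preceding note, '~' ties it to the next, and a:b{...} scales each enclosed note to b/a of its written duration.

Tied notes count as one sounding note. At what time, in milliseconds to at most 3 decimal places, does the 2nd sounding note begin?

1. 0.0ms @ 0 + 454.545ms (1)
2. 454.545ms @ 1 + 454.545ms (1)

note 2 onset = 1b = 454.545ms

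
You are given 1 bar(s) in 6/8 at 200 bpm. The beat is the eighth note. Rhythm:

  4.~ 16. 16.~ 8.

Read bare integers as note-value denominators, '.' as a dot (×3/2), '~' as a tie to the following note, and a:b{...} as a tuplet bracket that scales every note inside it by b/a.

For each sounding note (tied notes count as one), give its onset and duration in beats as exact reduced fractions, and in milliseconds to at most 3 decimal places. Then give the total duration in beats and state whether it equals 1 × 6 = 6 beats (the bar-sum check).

1) 0.0ms=0b +1125.0ms=15/4b
2) 1125.0ms=15/4b +675.0ms=9/4b
Σ=6b of 6 (200bpm 6/8) — PASS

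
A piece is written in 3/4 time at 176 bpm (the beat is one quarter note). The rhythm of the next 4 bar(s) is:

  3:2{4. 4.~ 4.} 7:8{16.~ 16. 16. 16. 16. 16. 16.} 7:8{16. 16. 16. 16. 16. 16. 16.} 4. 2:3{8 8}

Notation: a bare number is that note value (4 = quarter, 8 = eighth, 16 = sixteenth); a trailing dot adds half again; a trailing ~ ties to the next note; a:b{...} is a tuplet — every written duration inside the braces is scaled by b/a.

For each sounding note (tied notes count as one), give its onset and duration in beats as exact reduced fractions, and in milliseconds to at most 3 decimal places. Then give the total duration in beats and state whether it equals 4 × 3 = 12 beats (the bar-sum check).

1) 0.0ms=0b +340.909ms=1b
2) 340.909ms=1b +681.818ms=2b
3) 1022.727ms=3b +292.208ms=6/7b
4) 1314.935ms=27/7b +146.104ms=3/7b
5) 1461.039ms=30/7b +146.104ms=3/7b
6) 1607.143ms=33/7b +146.104ms=3/7b
7) 1753.247ms=36/7b +146.104ms=3/7b
8) 1899.351ms=39/7b +146.104ms=3/7b
9) 2045.455ms=6b +146.104ms=3/7b
10) 2191.558ms=45/7b +146.104ms=3/7b
11) 2337.662ms=48/7b +146.104ms=3/7b
12) 2483.766ms=51/7b +146.104ms=3/7b
13) 2629.87ms=54/7b +146.104ms=3/7b
14) 2775.974ms=57/7b +146.104ms=3/7b
15) 2922.078ms=60/7b +146.104ms=3/7b
16) 3068.182ms=9b +511.364ms=3/2b
17) 3579.545ms=21/2b +255.682ms=3/4b
18) 3835.227ms=45/4b +255.682ms=3/4b
Σ=12b of 12 (176bpm 3/4) — PASS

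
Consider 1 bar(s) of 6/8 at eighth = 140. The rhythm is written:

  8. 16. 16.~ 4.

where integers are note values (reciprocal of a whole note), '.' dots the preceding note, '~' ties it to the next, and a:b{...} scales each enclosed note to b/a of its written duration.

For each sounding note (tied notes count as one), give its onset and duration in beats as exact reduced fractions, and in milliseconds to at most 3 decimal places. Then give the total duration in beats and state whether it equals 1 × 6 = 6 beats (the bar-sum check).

1) 0.0ms=0b +642.857ms=3/2b
2) 642.857ms=3/2b +321.429ms=3/4b
3) 964.286ms=9/4b +1607.143ms=15/4b
Σ=6b of 6 (140bpm 6/8) — PASS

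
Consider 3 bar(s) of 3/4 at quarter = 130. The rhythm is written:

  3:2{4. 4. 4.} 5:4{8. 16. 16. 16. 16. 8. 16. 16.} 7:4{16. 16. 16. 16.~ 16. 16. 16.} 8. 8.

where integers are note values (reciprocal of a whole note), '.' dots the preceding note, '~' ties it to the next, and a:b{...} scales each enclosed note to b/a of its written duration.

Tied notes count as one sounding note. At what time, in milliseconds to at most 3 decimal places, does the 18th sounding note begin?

note 18 onset = 15/2b = 3461.538ms

1. 0.0ms @ 0 + 461.538ms (1)
2. 461.538ms @ 1 + 461.538ms (1)
3. 923.077ms @ 2 + 461.538ms (1)
4. 1384.615ms @ 3 + 276.923ms (3/5)
5. 1661.538ms @ 18/5 + 138.462ms (3/10)
6. 1800.0ms @ 39/10 + 138.462ms (3/10)
7. 1938.462ms @ 21/5 + 138.462ms (3/10)
8. 2076.923ms @ 9/2 + 138.462ms (3/10)
9. 2215.385ms @ 24/5 + 276.923ms (3/5)
10. 2492.308ms @ 27/5 + 138.462ms (3/10)
11. 2630.769ms @ 57/10 + 138.462ms (3/10)
12. 2769.231ms @ 6 + 98.901ms (3/14)
13. 2868.132ms @ 87/14 + 98.901ms (3/14)
14. 2967.033ms @ 45/7 + 98.901ms (3/14)
15. 3065.934ms @ 93/14 + 197.802ms (3/7)
16. 3263.736ms @ 99/14 + 98.901ms (3/14)
17. 3362.637ms @ 51/7 + 98.901ms (3/14)
18. 3461.538ms @ 15/2 + 346.154ms (3/4)
19. 3807.692ms @ 33/4 + 346.154ms (3/4)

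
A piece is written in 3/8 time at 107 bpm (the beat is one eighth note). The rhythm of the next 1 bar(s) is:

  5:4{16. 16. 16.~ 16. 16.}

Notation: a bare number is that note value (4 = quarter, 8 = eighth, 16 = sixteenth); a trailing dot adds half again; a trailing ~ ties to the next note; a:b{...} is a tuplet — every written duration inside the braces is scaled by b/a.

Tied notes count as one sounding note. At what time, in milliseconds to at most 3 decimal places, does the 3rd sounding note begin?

note 3 onset = 6/5b = 672.897ms

1. 0.0ms @ 0 + 336.449ms (3/5)
2. 336.449ms @ 3/5 + 336.449ms (3/5)
3. 672.897ms @ 6/5 + 672.897ms (6/5)
4. 1345.794ms @ 12/5 + 336.449ms (3/5)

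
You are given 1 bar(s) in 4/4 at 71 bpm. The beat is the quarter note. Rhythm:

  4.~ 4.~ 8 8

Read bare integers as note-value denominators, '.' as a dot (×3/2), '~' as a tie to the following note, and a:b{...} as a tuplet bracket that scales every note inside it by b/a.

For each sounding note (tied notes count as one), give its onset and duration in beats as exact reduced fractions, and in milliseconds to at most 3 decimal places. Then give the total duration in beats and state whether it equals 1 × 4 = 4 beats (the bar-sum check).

1) 0.0ms=0b +2957.746ms=7/2b
2) 2957.746ms=7/2b +422.535ms=1/2b
Σ=4b of 4 (71bpm 4/4) — PASS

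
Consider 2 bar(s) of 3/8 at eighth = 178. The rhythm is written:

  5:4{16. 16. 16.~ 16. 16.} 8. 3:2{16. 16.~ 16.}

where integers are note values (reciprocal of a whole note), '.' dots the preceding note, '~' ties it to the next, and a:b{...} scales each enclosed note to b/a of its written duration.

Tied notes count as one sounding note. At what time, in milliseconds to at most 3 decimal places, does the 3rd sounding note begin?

1. 0.0ms @ 0 + 202.247ms (3/5)
2. 202.247ms @ 3/5 + 202.247ms (3/5)
3. 404.494ms @ 6/5 + 404.494ms (6/5)
4. 808.989ms @ 12/5 + 202.247ms (3/5)
5. 1011.236ms @ 3 + 505.618ms (3/2)
6. 1516.854ms @ 9/2 + 168.539ms (1/2)
7. 1685.393ms @ 5 + 337.079ms (1)

note 3 onset = 6/5b = 404.494ms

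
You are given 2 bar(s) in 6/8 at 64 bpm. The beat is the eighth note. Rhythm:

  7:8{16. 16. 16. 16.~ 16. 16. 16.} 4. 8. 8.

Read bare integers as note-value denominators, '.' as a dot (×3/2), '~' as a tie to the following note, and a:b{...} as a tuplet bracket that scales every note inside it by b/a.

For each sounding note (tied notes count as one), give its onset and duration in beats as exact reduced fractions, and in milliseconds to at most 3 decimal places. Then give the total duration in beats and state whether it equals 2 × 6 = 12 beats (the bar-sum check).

1) 0.0ms=0b +803.571ms=6/7b
2) 803.571ms=6/7b +803.571ms=6/7b
3) 1607.143ms=12/7b +803.571ms=6/7b
4) 2410.714ms=18/7b +1607.143ms=12/7b
5) 4017.857ms=30/7b +803.571ms=6/7b
6) 4821.429ms=36/7b +803.571ms=6/7b
7) 5625.0ms=6b +2812.5ms=3b
8) 8437.5ms=9b +1406.25ms=3/2b
9) 9843.75ms=21/2b +1406.25ms=3/2b
Σ=12b of 12 (64bpm 6/8) — PASS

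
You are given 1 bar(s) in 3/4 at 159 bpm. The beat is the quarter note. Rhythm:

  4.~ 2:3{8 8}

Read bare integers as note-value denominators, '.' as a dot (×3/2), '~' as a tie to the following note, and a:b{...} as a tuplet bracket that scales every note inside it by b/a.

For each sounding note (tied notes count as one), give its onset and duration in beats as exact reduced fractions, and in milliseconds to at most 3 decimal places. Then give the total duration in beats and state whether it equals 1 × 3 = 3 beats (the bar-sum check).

1) 0.0ms=0b +849.057ms=9/4b
2) 849.057ms=9/4b +283.019ms=3/4b
Σ=3b of 3 (159bpm 3/4) — PASS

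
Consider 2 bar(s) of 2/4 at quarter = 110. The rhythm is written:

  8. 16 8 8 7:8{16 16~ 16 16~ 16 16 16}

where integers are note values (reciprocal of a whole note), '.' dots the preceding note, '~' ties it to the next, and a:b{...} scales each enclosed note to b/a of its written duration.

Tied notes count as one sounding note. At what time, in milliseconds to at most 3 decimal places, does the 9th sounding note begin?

note 9 onset = 26/7b = 2025.974ms

1. 0.0ms @ 0 + 409.091ms (3/4)
2. 409.091ms @ 3/4 + 136.364ms (1/4)
3. 545.455ms @ 1 + 272.727ms (1/2)
4. 818.182ms @ 3/2 + 272.727ms (1/2)
5. 1090.909ms @ 2 + 155.844ms (2/7)
6. 1246.753ms @ 16/7 + 311.688ms (4/7)
7. 1558.442ms @ 20/7 + 311.688ms (4/7)
8. 1870.13ms @ 24/7 + 155.844ms (2/7)
9. 2025.974ms @ 26/7 + 155.844ms (2/7)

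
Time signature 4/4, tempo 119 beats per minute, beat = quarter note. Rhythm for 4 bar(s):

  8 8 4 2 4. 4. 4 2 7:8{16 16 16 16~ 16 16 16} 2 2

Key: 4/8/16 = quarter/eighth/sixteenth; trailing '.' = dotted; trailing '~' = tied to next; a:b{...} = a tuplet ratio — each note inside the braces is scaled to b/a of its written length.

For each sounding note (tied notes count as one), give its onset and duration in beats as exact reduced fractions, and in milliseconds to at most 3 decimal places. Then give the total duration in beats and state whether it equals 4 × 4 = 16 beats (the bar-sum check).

1) 0.0ms=0b +252.101ms=1/2b
2) 252.101ms=1/2b +252.101ms=1/2b
3) 504.202ms=1b +504.202ms=1b
4) 1008.403ms=2b +1008.403ms=2b
5) 2016.807ms=4b +756.303ms=3/2b
6) 2773.109ms=11/2b +756.303ms=3/2b
7) 3529.412ms=7b +504.202ms=1b
8) 4033.613ms=8b +1008.403ms=2b
9) 5042.017ms=10b +144.058ms=2/7b
10) 5186.074ms=72/7b +144.058ms=2/7b
11) 5330.132ms=74/7b +144.058ms=2/7b
12) 5474.19ms=76/7b +288.115ms=4/7b
13) 5762.305ms=80/7b +144.058ms=2/7b
14) 5906.363ms=82/7b +144.058ms=2/7b
15) 6050.42ms=12b +1008.403ms=2b
16) 7058.824ms=14b +1008.403ms=2b
Σ=16b of 16 (119bpm 4/4) — PASS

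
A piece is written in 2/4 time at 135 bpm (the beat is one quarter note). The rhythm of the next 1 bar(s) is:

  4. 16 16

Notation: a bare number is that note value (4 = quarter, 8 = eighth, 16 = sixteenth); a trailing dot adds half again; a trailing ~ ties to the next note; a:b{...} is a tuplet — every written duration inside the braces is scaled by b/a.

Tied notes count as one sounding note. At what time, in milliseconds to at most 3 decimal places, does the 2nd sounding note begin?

note 2 onset = 3/2b = 666.667ms

1. 0.0ms @ 0 + 666.667ms (3/2)
2. 666.667ms @ 3/2 + 111.111ms (1/4)
3. 777.778ms @ 7/4 + 111.111ms (1/4)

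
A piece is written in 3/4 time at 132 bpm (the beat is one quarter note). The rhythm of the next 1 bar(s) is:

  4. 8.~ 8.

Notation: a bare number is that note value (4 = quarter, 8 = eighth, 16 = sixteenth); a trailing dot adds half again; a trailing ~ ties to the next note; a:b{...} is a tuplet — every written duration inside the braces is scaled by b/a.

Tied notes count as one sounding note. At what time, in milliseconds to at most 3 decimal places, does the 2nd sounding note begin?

note 2 onset = 3/2b = 681.818ms

1. 0.0ms @ 0 + 681.818ms (3/2)
2. 681.818ms @ 3/2 + 681.818ms (3/2)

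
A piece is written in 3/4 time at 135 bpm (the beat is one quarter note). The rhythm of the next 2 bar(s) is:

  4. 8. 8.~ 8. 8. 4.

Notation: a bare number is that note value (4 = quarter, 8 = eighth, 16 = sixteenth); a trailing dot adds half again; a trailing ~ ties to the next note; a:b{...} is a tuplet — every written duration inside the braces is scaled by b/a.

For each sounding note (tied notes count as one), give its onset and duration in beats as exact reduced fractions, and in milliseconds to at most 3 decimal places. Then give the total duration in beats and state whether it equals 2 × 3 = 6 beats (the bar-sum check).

1) 0.0ms=0b +666.667ms=3/2b
2) 666.667ms=3/2b +333.333ms=3/4b
3) 1000.0ms=9/4b +666.667ms=3/2b
4) 1666.667ms=15/4b +333.333ms=3/4b
5) 2000.0ms=9/2b +666.667ms=3/2b
Σ=6b of 6 (135bpm 3/4) — PASS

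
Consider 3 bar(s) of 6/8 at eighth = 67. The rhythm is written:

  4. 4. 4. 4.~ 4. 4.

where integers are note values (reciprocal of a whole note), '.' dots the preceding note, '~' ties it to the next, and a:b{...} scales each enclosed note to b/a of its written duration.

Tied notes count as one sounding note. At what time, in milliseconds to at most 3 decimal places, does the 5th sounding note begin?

1. 0.0ms @ 0 + 2686.567ms (3)
2. 2686.567ms @ 3 + 2686.567ms (3)
3. 5373.134ms @ 6 + 2686.567ms (3)
4. 8059.701ms @ 9 + 5373.134ms (6)
5. 13432.836ms @ 15 + 2686.567ms (3)

note 5 onset = 15b = 13432.836ms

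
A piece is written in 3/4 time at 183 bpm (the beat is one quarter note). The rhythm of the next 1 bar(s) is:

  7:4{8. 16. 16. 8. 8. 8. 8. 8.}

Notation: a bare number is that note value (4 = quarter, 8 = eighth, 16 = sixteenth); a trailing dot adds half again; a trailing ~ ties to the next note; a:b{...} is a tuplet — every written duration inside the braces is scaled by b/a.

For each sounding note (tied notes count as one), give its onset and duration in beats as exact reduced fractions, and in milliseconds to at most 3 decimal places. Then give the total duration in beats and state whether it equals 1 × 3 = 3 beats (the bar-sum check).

1) 0.0ms=0b +140.515ms=3/7b
2) 140.515ms=3/7b +70.258ms=3/14b
3) 210.773ms=9/14b +70.258ms=3/14b
4) 281.03ms=6/7b +140.515ms=3/7b
5) 421.546ms=9/7b +140.515ms=3/7b
6) 562.061ms=12/7b +140.515ms=3/7b
7) 702.576ms=15/7b +140.515ms=3/7b
8) 843.091ms=18/7b +140.515ms=3/7b
Σ=3b of 3 (183bpm 3/4) — PASS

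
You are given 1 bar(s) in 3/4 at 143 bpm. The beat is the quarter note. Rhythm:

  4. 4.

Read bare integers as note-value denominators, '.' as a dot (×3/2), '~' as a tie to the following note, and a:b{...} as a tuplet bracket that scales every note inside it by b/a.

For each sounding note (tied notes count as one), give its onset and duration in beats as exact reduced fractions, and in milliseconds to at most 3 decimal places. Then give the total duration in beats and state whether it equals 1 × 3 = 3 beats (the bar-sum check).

1) 0.0ms=0b +629.371ms=3/2b
2) 629.371ms=3/2b +629.371ms=3/2b
Σ=3b of 3 (143bpm 3/4) — PASS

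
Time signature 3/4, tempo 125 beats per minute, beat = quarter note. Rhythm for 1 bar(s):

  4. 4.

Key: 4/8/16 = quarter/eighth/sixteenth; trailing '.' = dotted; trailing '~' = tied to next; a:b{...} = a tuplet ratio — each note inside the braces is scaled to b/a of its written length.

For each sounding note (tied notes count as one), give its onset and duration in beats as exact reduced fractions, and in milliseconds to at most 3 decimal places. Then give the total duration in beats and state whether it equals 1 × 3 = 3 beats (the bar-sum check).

1) 0.0ms=0b +720.0ms=3/2b
2) 720.0ms=3/2b +720.0ms=3/2b
Σ=3b of 3 (125bpm 3/4) — PASS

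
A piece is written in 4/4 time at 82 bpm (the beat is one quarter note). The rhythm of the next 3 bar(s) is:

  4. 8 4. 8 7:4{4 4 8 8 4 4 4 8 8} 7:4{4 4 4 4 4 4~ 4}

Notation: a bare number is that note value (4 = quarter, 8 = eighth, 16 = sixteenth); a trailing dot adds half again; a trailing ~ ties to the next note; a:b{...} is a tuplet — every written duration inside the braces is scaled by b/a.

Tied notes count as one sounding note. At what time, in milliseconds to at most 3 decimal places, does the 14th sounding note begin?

note 14 onset = 8b = 5853.659ms

1. 0.0ms @ 0 + 1097.561ms (3/2)
2. 1097.561ms @ 3/2 + 365.854ms (1/2)
3. 1463.415ms @ 2 + 1097.561ms (3/2)
4. 2560.976ms @ 7/2 + 365.854ms (1/2)
5. 2926.829ms @ 4 + 418.118ms (4/7)
6. 3344.948ms @ 32/7 + 418.118ms (4/7)
7. 3763.066ms @ 36/7 + 209.059ms (2/7)
8. 3972.125ms @ 38/7 + 209.059ms (2/7)
9. 4181.185ms @ 40/7 + 418.118ms (4/7)
10. 4599.303ms @ 44/7 + 418.118ms (4/7)
11. 5017.422ms @ 48/7 + 418.118ms (4/7)
12. 5435.54ms @ 52/7 + 209.059ms (2/7)
13. 5644.599ms @ 54/7 + 209.059ms (2/7)
14. 5853.659ms @ 8 + 418.118ms (4/7)
15. 6271.777ms @ 60/7 + 418.118ms (4/7)
16. 6689.895ms @ 64/7 + 418.118ms (4/7)
17. 7108.014ms @ 68/7 + 418.118ms (4/7)
18. 7526.132ms @ 72/7 + 418.118ms (4/7)
19. 7944.251ms @ 76/7 + 836.237ms (8/7)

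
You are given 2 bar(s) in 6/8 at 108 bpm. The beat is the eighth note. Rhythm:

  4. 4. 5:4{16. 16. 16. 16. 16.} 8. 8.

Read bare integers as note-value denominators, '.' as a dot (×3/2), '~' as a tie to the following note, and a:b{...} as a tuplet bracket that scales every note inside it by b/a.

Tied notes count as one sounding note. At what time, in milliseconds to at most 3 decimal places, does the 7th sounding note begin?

1. 0.0ms @ 0 + 1666.667ms (3)
2. 1666.667ms @ 3 + 1666.667ms (3)
3. 3333.333ms @ 6 + 333.333ms (3/5)
4. 3666.667ms @ 33/5 + 333.333ms (3/5)
5. 4000.0ms @ 36/5 + 333.333ms (3/5)
6. 4333.333ms @ 39/5 + 333.333ms (3/5)
7. 4666.667ms @ 42/5 + 333.333ms (3/5)
8. 5000.0ms @ 9 + 833.333ms (3/2)
9. 5833.333ms @ 21/2 + 833.333ms (3/2)

note 7 onset = 42/5b = 4666.667ms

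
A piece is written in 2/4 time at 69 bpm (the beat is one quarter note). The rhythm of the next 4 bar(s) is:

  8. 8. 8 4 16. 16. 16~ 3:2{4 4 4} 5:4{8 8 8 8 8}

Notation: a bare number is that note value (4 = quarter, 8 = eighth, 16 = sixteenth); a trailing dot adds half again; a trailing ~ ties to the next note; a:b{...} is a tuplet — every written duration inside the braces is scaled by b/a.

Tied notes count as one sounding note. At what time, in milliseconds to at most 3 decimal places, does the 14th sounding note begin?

note 14 onset = 38/5b = 6608.696ms

1. 0.0ms @ 0 + 652.174ms (3/4)
2. 652.174ms @ 3/4 + 652.174ms (3/4)
3. 1304.348ms @ 3/2 + 434.783ms (1/2)
4. 1739.13ms @ 2 + 869.565ms (1)
5. 2608.696ms @ 3 + 326.087ms (3/8)
6. 2934.783ms @ 27/8 + 326.087ms (3/8)
7. 3260.87ms @ 15/4 + 797.101ms (11/12)
8. 4057.971ms @ 14/3 + 579.71ms (2/3)
9. 4637.681ms @ 16/3 + 579.71ms (2/3)
10. 5217.391ms @ 6 + 347.826ms (2/5)
11. 5565.217ms @ 32/5 + 347.826ms (2/5)
12. 5913.043ms @ 34/5 + 347.826ms (2/5)
13. 6260.87ms @ 36/5 + 347.826ms (2/5)
14. 6608.696ms @ 38/5 + 347.826ms (2/5)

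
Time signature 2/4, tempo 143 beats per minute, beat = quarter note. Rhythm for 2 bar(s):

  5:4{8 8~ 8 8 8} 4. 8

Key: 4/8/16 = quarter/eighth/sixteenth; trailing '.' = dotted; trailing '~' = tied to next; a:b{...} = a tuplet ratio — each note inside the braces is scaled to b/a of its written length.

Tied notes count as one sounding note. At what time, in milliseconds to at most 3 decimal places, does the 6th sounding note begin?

1. 0.0ms @ 0 + 167.832ms (2/5)
2. 167.832ms @ 2/5 + 335.664ms (4/5)
3. 503.497ms @ 6/5 + 167.832ms (2/5)
4. 671.329ms @ 8/5 + 167.832ms (2/5)
5. 839.161ms @ 2 + 629.371ms (3/2)
6. 1468.531ms @ 7/2 + 209.79ms (1/2)

note 6 onset = 7/2b = 1468.531ms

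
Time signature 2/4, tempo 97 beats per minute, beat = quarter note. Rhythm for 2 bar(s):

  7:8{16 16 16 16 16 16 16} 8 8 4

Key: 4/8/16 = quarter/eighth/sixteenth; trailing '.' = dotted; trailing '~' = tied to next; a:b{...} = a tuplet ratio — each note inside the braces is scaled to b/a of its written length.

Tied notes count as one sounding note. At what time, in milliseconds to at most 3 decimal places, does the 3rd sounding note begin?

note 3 onset = 4/7b = 353.461ms

1. 0.0ms @ 0 + 176.73ms (2/7)
2. 176.73ms @ 2/7 + 176.73ms (2/7)
3. 353.461ms @ 4/7 + 176.73ms (2/7)
4. 530.191ms @ 6/7 + 176.73ms (2/7)
5. 706.922ms @ 8/7 + 176.73ms (2/7)
6. 883.652ms @ 10/7 + 176.73ms (2/7)
7. 1060.383ms @ 12/7 + 176.73ms (2/7)
8. 1237.113ms @ 2 + 309.278ms (1/2)
9. 1546.392ms @ 5/2 + 309.278ms (1/2)
10. 1855.67ms @ 3 + 618.557ms (1)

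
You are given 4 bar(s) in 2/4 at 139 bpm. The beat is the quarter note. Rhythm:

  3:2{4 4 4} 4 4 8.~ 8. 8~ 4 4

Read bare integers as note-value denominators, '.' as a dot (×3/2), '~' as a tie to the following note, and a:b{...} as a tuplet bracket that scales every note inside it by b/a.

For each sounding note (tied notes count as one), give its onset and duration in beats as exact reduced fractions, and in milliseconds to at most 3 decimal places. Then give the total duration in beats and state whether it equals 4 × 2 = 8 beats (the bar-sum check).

1) 0.0ms=0b +287.77ms=2/3b
2) 287.77ms=2/3b +287.77ms=2/3b
3) 575.54ms=4/3b +287.77ms=2/3b
4) 863.309ms=2b +431.655ms=1b
5) 1294.964ms=3b +431.655ms=1b
6) 1726.619ms=4b +647.482ms=3/2b
7) 2374.101ms=11/2b +647.482ms=3/2b
8) 3021.583ms=7b +431.655ms=1b
Σ=8b of 8 (139bpm 2/4) — PASS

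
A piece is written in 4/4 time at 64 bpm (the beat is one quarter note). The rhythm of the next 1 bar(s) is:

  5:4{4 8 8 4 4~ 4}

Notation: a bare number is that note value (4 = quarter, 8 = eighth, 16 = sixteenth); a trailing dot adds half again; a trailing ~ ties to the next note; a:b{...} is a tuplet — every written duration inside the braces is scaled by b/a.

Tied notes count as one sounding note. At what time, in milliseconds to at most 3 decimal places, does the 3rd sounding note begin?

1. 0.0ms @ 0 + 750.0ms (4/5)
2. 750.0ms @ 4/5 + 375.0ms (2/5)
3. 1125.0ms @ 6/5 + 375.0ms (2/5)
4. 1500.0ms @ 8/5 + 750.0ms (4/5)
5. 2250.0ms @ 12/5 + 1500.0ms (8/5)

note 3 onset = 6/5b = 1125.0ms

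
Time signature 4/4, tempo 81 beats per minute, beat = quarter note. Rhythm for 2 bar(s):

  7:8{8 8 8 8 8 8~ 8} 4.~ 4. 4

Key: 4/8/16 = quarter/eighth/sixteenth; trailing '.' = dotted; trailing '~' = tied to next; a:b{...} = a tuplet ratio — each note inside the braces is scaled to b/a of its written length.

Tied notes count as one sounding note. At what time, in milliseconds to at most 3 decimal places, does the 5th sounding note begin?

1. 0.0ms @ 0 + 423.28ms (4/7)
2. 423.28ms @ 4/7 + 423.28ms (4/7)
3. 846.561ms @ 8/7 + 423.28ms (4/7)
4. 1269.841ms @ 12/7 + 423.28ms (4/7)
5. 1693.122ms @ 16/7 + 423.28ms (4/7)
6. 2116.402ms @ 20/7 + 846.561ms (8/7)
7. 2962.963ms @ 4 + 2222.222ms (3)
8. 5185.185ms @ 7 + 740.741ms (1)

note 5 onset = 16/7b = 1693.122ms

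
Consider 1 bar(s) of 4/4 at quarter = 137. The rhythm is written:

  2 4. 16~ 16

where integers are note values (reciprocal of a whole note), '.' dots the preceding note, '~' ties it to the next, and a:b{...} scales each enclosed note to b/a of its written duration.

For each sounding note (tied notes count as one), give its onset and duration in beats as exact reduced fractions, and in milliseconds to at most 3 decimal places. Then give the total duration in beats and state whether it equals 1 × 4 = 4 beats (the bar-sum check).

1) 0.0ms=0b +875.912ms=2b
2) 875.912ms=2b +656.934ms=3/2b
3) 1532.847ms=7/2b +218.978ms=1/2b
Σ=4b of 4 (137bpm 4/4) — PASS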